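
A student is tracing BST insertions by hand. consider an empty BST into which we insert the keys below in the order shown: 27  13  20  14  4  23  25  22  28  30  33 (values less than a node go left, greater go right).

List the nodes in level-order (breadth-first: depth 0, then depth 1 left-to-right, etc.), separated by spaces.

27: root
13: left child of 27 (depth 1)
20: right child of 13 (depth 2)
14: left child of 20 (depth 3)
4: left child of 13 (depth 2)
23: right child of 20 (depth 3)
25: right child of 23 (depth 4)
22: left child of 23 (depth 4)
28: right child of 27 (depth 1)
30: right child of 28 (depth 2)
33: right child of 30 (depth 3)

27 13 28 4 20 30 14 23 33 22 25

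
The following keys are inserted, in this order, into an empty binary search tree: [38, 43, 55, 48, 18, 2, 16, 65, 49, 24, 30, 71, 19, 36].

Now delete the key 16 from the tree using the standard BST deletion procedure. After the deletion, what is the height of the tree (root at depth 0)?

Insert 38: tree is empty, so 38 becomes the root.
Insert 43: 43 > 38 → go right. Place as right child of 38.
Insert 55: 55 > 38 → go right; 55 > 43 → go right. Place as right child of 43.
Insert 48: 48 > 38 → go right; 48 > 43 → go right; 48 < 55 → go left. Place as left child of 55.
Insert 18: 18 < 38 → go left. Place as left child of 38.
Insert 2: 2 < 38 → go left; 2 < 18 → go left. Place as left child of 18.
Insert 16: 16 < 38 → go left; 16 < 18 → go left; 16 > 2 → go right. Place as right child of 2.
Insert 65: 65 > 38 → go right; 65 > 43 → go right; 65 > 55 → go right. Place as right child of 55.
Insert 49: 49 > 38 → go right; 49 > 43 → go right; 49 < 55 → go left; 49 > 48 → go right. Place as right child of 48.
Insert 24: 24 < 38 → go left; 24 > 18 → go right. Place as right child of 18.
Insert 30: 30 < 38 → go left; 30 > 18 → go right; 30 > 24 → go right. Place as right child of 24.
Insert 71: 71 > 38 → go right; 71 > 43 → go right; 71 > 55 → go right; 71 > 65 → go right. Place as right child of 65.
Insert 19: 19 < 38 → go left; 19 > 18 → go right; 19 < 24 → go left. Place as left child of 24.
Insert 36: 36 < 38 → go left; 36 > 18 → go right; 36 > 24 → go right; 36 > 30 → go right. Place as right child of 30.

Delete 16 (at most one child — splice it out).
After deletion, deepest node is 49 at depth 4.

4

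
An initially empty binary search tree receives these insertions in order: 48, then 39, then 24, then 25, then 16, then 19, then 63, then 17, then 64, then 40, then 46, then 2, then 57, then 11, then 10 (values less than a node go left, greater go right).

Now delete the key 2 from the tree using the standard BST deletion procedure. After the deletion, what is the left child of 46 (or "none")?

48: root
39: left child of 48 (depth 1)
24: left child of 39 (depth 2)
25: right child of 24 (depth 3)
16: left child of 24 (depth 3)
19: right child of 16 (depth 4)
63: right child of 48 (depth 1)
17: left child of 19 (depth 5)
64: right child of 63 (depth 2)
40: right child of 39 (depth 2)
46: right child of 40 (depth 3)
2: left child of 16 (depth 4)
57: left child of 63 (depth 2)
11: right child of 2 (depth 5)
10: left child of 11 (depth 6)

Delete 2 (at most one child — splice it out).
After deletion, 46's left child: none.

none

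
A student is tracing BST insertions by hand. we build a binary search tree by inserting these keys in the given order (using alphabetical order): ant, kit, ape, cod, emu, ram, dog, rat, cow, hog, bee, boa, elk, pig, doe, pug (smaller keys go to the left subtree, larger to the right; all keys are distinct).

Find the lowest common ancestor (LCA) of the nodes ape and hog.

ant: root
kit: right child of ant (depth 1)
ape: left child of kit (depth 2)
cod: right child of ape (depth 3)
emu: right child of cod (depth 4)
ram: right child of kit (depth 2)
dog: left child of emu (depth 5)
rat: right child of ram (depth 3)
cow: left child of dog (depth 6)
hog: right child of emu (depth 5)
bee: left child of cod (depth 4)
boa: right child of bee (depth 5)
elk: right child of dog (depth 6)
pig: left child of ram (depth 3)
doe: right child of cow (depth 7)
pug: right child of pig (depth 4)

Path to ape: ant → kit → ape
Path to hog: ant → kit → ape → cod → emu → hog
ape lies on both paths and is an ancestor of the other node.

ape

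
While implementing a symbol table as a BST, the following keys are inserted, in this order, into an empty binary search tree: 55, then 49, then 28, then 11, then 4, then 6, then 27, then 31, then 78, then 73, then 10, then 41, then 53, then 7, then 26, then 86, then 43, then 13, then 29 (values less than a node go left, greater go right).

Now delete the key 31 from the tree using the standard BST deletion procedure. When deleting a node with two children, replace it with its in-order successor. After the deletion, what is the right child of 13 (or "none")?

none

55: root
49: left child of 55 (depth 1)
28: left child of 49 (depth 2)
11: left child of 28 (depth 3)
4: left child of 11 (depth 4)
6: right child of 4 (depth 5)
27: right child of 11 (depth 4)
31: right child of 28 (depth 3)
78: right child of 55 (depth 1)
73: left child of 78 (depth 2)
10: right child of 6 (depth 6)
41: right child of 31 (depth 4)
53: right child of 49 (depth 2)
7: left child of 10 (depth 7)
26: left child of 27 (depth 5)
86: right child of 78 (depth 2)
43: right child of 41 (depth 5)
13: left child of 26 (depth 6)
29: left child of 31 (depth 4)

Delete 31 (two children — replace with in-order successor).
After deletion, 13's right child: none.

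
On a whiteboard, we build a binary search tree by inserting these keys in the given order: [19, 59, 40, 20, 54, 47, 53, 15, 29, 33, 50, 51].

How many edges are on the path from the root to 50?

6

Resulting structure (node: left, right):
  19: L=15, R=59
  59: L=40, R=–
  40: L=20, R=54
  20: L=–, R=29
  54: L=47, R=–
  47: L=–, R=53
  53: L=50, R=–
  15: L=–, R=–
  29: L=–, R=33
  33: L=–, R=–
  50: L=–, R=51
  51: L=–, R=–

Path to 50: 19 → 59 → 40 → 54 → 47 → 53 → 50, which is 6 edges.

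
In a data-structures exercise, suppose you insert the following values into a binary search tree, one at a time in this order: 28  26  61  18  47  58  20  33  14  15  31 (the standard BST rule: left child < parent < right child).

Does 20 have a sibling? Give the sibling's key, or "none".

14

Insert 28: tree is empty, so 28 becomes the root.
Insert 26: 26 < 28 → go left. Place as left child of 28.
Insert 61: 61 > 28 → go right. Place as right child of 28.
Insert 18: 18 < 28 → go left; 18 < 26 → go left. Place as left child of 26.
Insert 47: 47 > 28 → go right; 47 < 61 → go left. Place as left child of 61.
Insert 58: 58 > 28 → go right; 58 < 61 → go left; 58 > 47 → go right. Place as right child of 47.
Insert 20: 20 < 28 → go left; 20 < 26 → go left; 20 > 18 → go right. Place as right child of 18.
Insert 33: 33 > 28 → go right; 33 < 61 → go left; 33 < 47 → go left. Place as left child of 47.
Insert 14: 14 < 28 → go left; 14 < 26 → go left; 14 < 18 → go left. Place as left child of 18.
Insert 15: 15 < 28 → go left; 15 < 26 → go left; 15 < 18 → go left; 15 > 14 → go right. Place as right child of 14.
Insert 31: 31 > 28 → go right; 31 < 61 → go left; 31 < 47 → go left; 31 < 33 → go left. Place as left child of 33.

20's parent is 18; the other child of 18 is 14.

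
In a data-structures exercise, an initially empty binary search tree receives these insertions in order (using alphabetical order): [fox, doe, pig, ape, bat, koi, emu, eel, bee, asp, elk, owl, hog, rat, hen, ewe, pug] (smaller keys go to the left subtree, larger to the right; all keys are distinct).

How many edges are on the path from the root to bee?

4

fox: root
doe: left child of fox (depth 1)
pig: right child of fox (depth 1)
ape: left child of doe (depth 2)
bat: right child of ape (depth 3)
koi: left child of pig (depth 2)
emu: right child of doe (depth 2)
eel: left child of emu (depth 3)
bee: right child of bat (depth 4)
asp: left child of bat (depth 4)
elk: right child of eel (depth 4)
owl: right child of koi (depth 3)
hog: left child of koi (depth 3)
rat: right child of pig (depth 2)
hen: left child of hog (depth 4)
ewe: right child of emu (depth 3)
pug: left child of rat (depth 3)

Path to bee: fox → doe → ape → bat → bee, which is 4 edges.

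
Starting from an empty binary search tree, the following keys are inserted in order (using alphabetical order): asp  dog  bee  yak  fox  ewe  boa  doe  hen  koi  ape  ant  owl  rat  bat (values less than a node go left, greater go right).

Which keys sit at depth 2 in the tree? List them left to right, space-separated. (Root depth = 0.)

Resulting structure (node: left, right):
  asp: L=ape, R=dog
  dog: L=bee, R=yak
  bee: L=bat, R=boa
  yak: L=fox, R=–
  fox: L=ewe, R=hen
  ewe: L=–, R=–
  boa: L=–, R=doe
  doe: L=–, R=–
  hen: L=–, R=koi
  koi: L=–, R=owl
  ape: L=ant, R=–
  ant: L=–, R=–
  owl: L=–, R=rat
  rat: L=–, R=–
  bat: L=–, R=–

ant bee yak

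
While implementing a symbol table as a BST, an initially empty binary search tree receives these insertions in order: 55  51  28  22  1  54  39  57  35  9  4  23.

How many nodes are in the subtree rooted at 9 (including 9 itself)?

Insert 55: tree is empty, so 55 becomes the root.
Insert 51: 51 < 55 → go left. Place as left child of 55.
Insert 28: 28 < 55 → go left; 28 < 51 → go left. Place as left child of 51.
Insert 22: 22 < 55 → go left; 22 < 51 → go left; 22 < 28 → go left. Place as left child of 28.
Insert 1: 1 < 55 → go left; 1 < 51 → go left; 1 < 28 → go left; 1 < 22 → go left. Place as left child of 22.
Insert 54: 54 < 55 → go left; 54 > 51 → go right. Place as right child of 51.
Insert 39: 39 < 55 → go left; 39 < 51 → go left; 39 > 28 → go right. Place as right child of 28.
Insert 57: 57 > 55 → go right. Place as right child of 55.
Insert 35: 35 < 55 → go left; 35 < 51 → go left; 35 > 28 → go right; 35 < 39 → go left. Place as left child of 39.
Insert 9: 9 < 55 → go left; 9 < 51 → go left; 9 < 28 → go left; 9 < 22 → go left; 9 > 1 → go right. Place as right child of 1.
Insert 4: 4 < 55 → go left; 4 < 51 → go left; 4 < 28 → go left; 4 < 22 → go left; 4 > 1 → go right; 4 < 9 → go left. Place as left child of 9.
Insert 23: 23 < 55 → go left; 23 < 51 → go left; 23 < 28 → go left; 23 > 22 → go right. Place as right child of 22.

Subtree rooted at 9 contains: 9, 4 — 2 nodes.

2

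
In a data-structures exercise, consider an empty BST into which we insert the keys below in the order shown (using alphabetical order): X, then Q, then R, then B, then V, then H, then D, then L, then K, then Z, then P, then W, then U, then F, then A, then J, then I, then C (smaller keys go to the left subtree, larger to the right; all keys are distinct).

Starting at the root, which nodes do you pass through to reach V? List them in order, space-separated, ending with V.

X Q R V

Insert X: tree is empty, so X becomes the root.
Insert Q: Q < X → go left. Place as left child of X.
Insert R: R < X → go left; R > Q → go right. Place as right child of Q.
Insert B: B < X → go left; B < Q → go left. Place as left child of Q.
Insert V: V < X → go left; V > Q → go right; V > R → go right. Place as right child of R.
Insert H: H < X → go left; H < Q → go left; H > B → go right. Place as right child of B.
Insert D: D < X → go left; D < Q → go left; D > B → go right; D < H → go left. Place as left child of H.
Insert L: L < X → go left; L < Q → go left; L > B → go right; L > H → go right. Place as right child of H.
Insert K: K < X → go left; K < Q → go left; K > B → go right; K > H → go right; K < L → go left. Place as left child of L.
Insert Z: Z > X → go right. Place as right child of X.
Insert P: P < X → go left; P < Q → go left; P > B → go right; P > H → go right; P > L → go right. Place as right child of L.
Insert W: W < X → go left; W > Q → go right; W > R → go right; W > V → go right. Place as right child of V.
Insert U: U < X → go left; U > Q → go right; U > R → go right; U < V → go left. Place as left child of V.
Insert F: F < X → go left; F < Q → go left; F > B → go right; F < H → go left; F > D → go right. Place as right child of D.
Insert A: A < X → go left; A < Q → go left; A < B → go left. Place as left child of B.
Insert J: J < X → go left; J < Q → go left; J > B → go right; J > H → go right; J < L → go left; J < K → go left. Place as left child of K.
Insert I: I < X → go left; I < Q → go left; I > B → go right; I > H → go right; I < L → go left; I < K → go left; I < J → go left. Place as left child of J.
Insert C: C < X → go left; C < Q → go left; C > B → go right; C < H → go left; C < D → go left. Place as left child of D.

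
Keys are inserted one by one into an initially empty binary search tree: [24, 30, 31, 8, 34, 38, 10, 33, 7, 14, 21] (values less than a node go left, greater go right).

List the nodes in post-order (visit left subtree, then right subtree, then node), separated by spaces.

7 21 14 10 8 33 38 34 31 30 24

Resulting structure (node: left, right):
  24: L=8, R=30
  30: L=–, R=31
  31: L=–, R=34
  8: L=7, R=10
  34: L=33, R=38
  38: L=–, R=–
  10: L=–, R=14
  33: L=–, R=–
  7: L=–, R=–
  14: L=–, R=21
  21: L=–, R=–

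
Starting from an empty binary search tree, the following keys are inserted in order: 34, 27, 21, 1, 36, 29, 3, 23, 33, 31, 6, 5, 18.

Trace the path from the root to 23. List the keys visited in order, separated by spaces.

34 27 21 23

Insert 34: tree is empty, so 34 becomes the root.
Insert 27: 27 < 34 → go left. Place as left child of 34.
Insert 21: 21 < 34 → go left; 21 < 27 → go left. Place as left child of 27.
Insert 1: 1 < 34 → go left; 1 < 27 → go left; 1 < 21 → go left. Place as left child of 21.
Insert 36: 36 > 34 → go right. Place as right child of 34.
Insert 29: 29 < 34 → go left; 29 > 27 → go right. Place as right child of 27.
Insert 3: 3 < 34 → go left; 3 < 27 → go left; 3 < 21 → go left; 3 > 1 → go right. Place as right child of 1.
Insert 23: 23 < 34 → go left; 23 < 27 → go left; 23 > 21 → go right. Place as right child of 21.
Insert 33: 33 < 34 → go left; 33 > 27 → go right; 33 > 29 → go right. Place as right child of 29.
Insert 31: 31 < 34 → go left; 31 > 27 → go right; 31 > 29 → go right; 31 < 33 → go left. Place as left child of 33.
Insert 6: 6 < 34 → go left; 6 < 27 → go left; 6 < 21 → go left; 6 > 1 → go right; 6 > 3 → go right. Place as right child of 3.
Insert 5: 5 < 34 → go left; 5 < 27 → go left; 5 < 21 → go left; 5 > 1 → go right; 5 > 3 → go right; 5 < 6 → go left. Place as left child of 6.
Insert 18: 18 < 34 → go left; 18 < 27 → go left; 18 < 21 → go left; 18 > 1 → go right; 18 > 3 → go right; 18 > 6 → go right. Place as right child of 6.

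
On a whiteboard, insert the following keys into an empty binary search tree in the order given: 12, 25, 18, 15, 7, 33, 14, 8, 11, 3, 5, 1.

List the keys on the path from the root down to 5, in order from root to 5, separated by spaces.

12 7 3 5

12: root
25: right child of 12 (depth 1)
18: left child of 25 (depth 2)
15: left child of 18 (depth 3)
7: left child of 12 (depth 1)
33: right child of 25 (depth 2)
14: left child of 15 (depth 4)
8: right child of 7 (depth 2)
11: right child of 8 (depth 3)
3: left child of 7 (depth 2)
5: right child of 3 (depth 3)
1: left child of 3 (depth 3)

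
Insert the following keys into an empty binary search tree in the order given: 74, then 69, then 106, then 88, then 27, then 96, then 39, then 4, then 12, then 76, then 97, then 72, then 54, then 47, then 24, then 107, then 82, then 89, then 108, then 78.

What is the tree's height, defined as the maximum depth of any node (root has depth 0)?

74: root
69: left child of 74 (depth 1)
106: right child of 74 (depth 1)
88: left child of 106 (depth 2)
27: left child of 69 (depth 2)
96: right child of 88 (depth 3)
39: right child of 27 (depth 3)
4: left child of 27 (depth 3)
12: right child of 4 (depth 4)
76: left child of 88 (depth 3)
97: right child of 96 (depth 4)
72: right child of 69 (depth 2)
54: right child of 39 (depth 4)
47: left child of 54 (depth 5)
24: right child of 12 (depth 5)
107: right child of 106 (depth 2)
82: right child of 76 (depth 4)
89: left child of 96 (depth 4)
108: right child of 107 (depth 3)
78: left child of 82 (depth 5)

The deepest node is 47 at depth 5.

5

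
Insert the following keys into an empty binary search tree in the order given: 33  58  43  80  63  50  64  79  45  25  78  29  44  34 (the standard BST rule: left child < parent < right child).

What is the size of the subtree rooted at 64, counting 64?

33: root
58: right child of 33 (depth 1)
43: left child of 58 (depth 2)
80: right child of 58 (depth 2)
63: left child of 80 (depth 3)
50: right child of 43 (depth 3)
64: right child of 63 (depth 4)
79: right child of 64 (depth 5)
45: left child of 50 (depth 4)
25: left child of 33 (depth 1)
78: left child of 79 (depth 6)
29: right child of 25 (depth 2)
44: left child of 45 (depth 5)
34: left child of 43 (depth 3)

Subtree rooted at 64 contains: 64, 79, 78 — 3 nodes.

3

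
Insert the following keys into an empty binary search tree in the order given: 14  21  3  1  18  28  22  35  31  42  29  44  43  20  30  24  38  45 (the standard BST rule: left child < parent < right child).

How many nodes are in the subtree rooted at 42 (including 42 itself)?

5

Insert 14: tree is empty, so 14 becomes the root.
Insert 21: 21 > 14 → go right. Place as right child of 14.
Insert 3: 3 < 14 → go left. Place as left child of 14.
Insert 1: 1 < 14 → go left; 1 < 3 → go left. Place as left child of 3.
Insert 18: 18 > 14 → go right; 18 < 21 → go left. Place as left child of 21.
Insert 28: 28 > 14 → go right; 28 > 21 → go right. Place as right child of 21.
Insert 22: 22 > 14 → go right; 22 > 21 → go right; 22 < 28 → go left. Place as left child of 28.
Insert 35: 35 > 14 → go right; 35 > 21 → go right; 35 > 28 → go right. Place as right child of 28.
Insert 31: 31 > 14 → go right; 31 > 21 → go right; 31 > 28 → go right; 31 < 35 → go left. Place as left child of 35.
Insert 42: 42 > 14 → go right; 42 > 21 → go right; 42 > 28 → go right; 42 > 35 → go right. Place as right child of 35.
Insert 29: 29 > 14 → go right; 29 > 21 → go right; 29 > 28 → go right; 29 < 35 → go left; 29 < 31 → go left. Place as left child of 31.
Insert 44: 44 > 14 → go right; 44 > 21 → go right; 44 > 28 → go right; 44 > 35 → go right; 44 > 42 → go right. Place as right child of 42.
Insert 43: 43 > 14 → go right; 43 > 21 → go right; 43 > 28 → go right; 43 > 35 → go right; 43 > 42 → go right; 43 < 44 → go left. Place as left child of 44.
Insert 20: 20 > 14 → go right; 20 < 21 → go left; 20 > 18 → go right. Place as right child of 18.
Insert 30: 30 > 14 → go right; 30 > 21 → go right; 30 > 28 → go right; 30 < 35 → go left; 30 < 31 → go left; 30 > 29 → go right. Place as right child of 29.
Insert 24: 24 > 14 → go right; 24 > 21 → go right; 24 < 28 → go left; 24 > 22 → go right. Place as right child of 22.
Insert 38: 38 > 14 → go right; 38 > 21 → go right; 38 > 28 → go right; 38 > 35 → go right; 38 < 42 → go left. Place as left child of 42.
Insert 45: 45 > 14 → go right; 45 > 21 → go right; 45 > 28 → go right; 45 > 35 → go right; 45 > 42 → go right; 45 > 44 → go right. Place as right child of 44.

Subtree rooted at 42 contains: 42, 38, 44, 43, 45 — 5 nodes.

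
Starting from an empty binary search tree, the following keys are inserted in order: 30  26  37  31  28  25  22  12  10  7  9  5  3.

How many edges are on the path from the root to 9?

7

Insert 30: tree is empty, so 30 becomes the root.
Insert 26: 26 < 30 → go left. Place as left child of 30.
Insert 37: 37 > 30 → go right. Place as right child of 30.
Insert 31: 31 > 30 → go right; 31 < 37 → go left. Place as left child of 37.
Insert 28: 28 < 30 → go left; 28 > 26 → go right. Place as right child of 26.
Insert 25: 25 < 30 → go left; 25 < 26 → go left. Place as left child of 26.
Insert 22: 22 < 30 → go left; 22 < 26 → go left; 22 < 25 → go left. Place as left child of 25.
Insert 12: 12 < 30 → go left; 12 < 26 → go left; 12 < 25 → go left; 12 < 22 → go left. Place as left child of 22.
Insert 10: 10 < 30 → go left; 10 < 26 → go left; 10 < 25 → go left; 10 < 22 → go left; 10 < 12 → go left. Place as left child of 12.
Insert 7: 7 < 30 → go left; 7 < 26 → go left; 7 < 25 → go left; 7 < 22 → go left; 7 < 12 → go left; 7 < 10 → go left. Place as left child of 10.
Insert 9: 9 < 30 → go left; 9 < 26 → go left; 9 < 25 → go left; 9 < 22 → go left; 9 < 12 → go left; 9 < 10 → go left; 9 > 7 → go right. Place as right child of 7.
Insert 5: 5 < 30 → go left; 5 < 26 → go left; 5 < 25 → go left; 5 < 22 → go left; 5 < 12 → go left; 5 < 10 → go left; 5 < 7 → go left. Place as left child of 7.
Insert 3: 3 < 30 → go left; 3 < 26 → go left; 3 < 25 → go left; 3 < 22 → go left; 3 < 12 → go left; 3 < 10 → go left; 3 < 7 → go left; 3 < 5 → go left. Place as left child of 5.

Path to 9: 30 → 26 → 25 → 22 → 12 → 10 → 7 → 9, which is 7 edges.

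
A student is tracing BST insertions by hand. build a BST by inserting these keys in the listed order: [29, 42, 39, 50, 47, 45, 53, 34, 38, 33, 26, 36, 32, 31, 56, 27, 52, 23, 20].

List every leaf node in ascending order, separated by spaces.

20 27 31 36 45 52 56

29: root
42: right child of 29 (depth 1)
39: left child of 42 (depth 2)
50: right child of 42 (depth 2)
47: left child of 50 (depth 3)
45: left child of 47 (depth 4)
53: right child of 50 (depth 3)
34: left child of 39 (depth 3)
38: right child of 34 (depth 4)
33: left child of 34 (depth 4)
26: left child of 29 (depth 1)
36: left child of 38 (depth 5)
32: left child of 33 (depth 5)
31: left child of 32 (depth 6)
56: right child of 53 (depth 4)
27: right child of 26 (depth 2)
52: left child of 53 (depth 4)
23: left child of 26 (depth 2)
20: left child of 23 (depth 3)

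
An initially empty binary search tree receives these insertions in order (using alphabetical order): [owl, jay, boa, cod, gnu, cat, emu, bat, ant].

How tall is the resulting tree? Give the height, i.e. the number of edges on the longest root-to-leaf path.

owl: root
jay: left child of owl (depth 1)
boa: left child of jay (depth 2)
cod: right child of boa (depth 3)
gnu: right child of cod (depth 4)
cat: left child of cod (depth 4)
emu: left child of gnu (depth 5)
bat: left child of boa (depth 3)
ant: left child of bat (depth 4)

The deepest node is emu at depth 5.

5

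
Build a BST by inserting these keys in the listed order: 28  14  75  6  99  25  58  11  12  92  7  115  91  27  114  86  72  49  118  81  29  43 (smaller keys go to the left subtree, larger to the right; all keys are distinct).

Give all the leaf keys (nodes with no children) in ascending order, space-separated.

Insert 28: tree is empty, so 28 becomes the root.
Insert 14: 14 < 28 → go left. Place as left child of 28.
Insert 75: 75 > 28 → go right. Place as right child of 28.
Insert 6: 6 < 28 → go left; 6 < 14 → go left. Place as left child of 14.
Insert 99: 99 > 28 → go right; 99 > 75 → go right. Place as right child of 75.
Insert 25: 25 < 28 → go left; 25 > 14 → go right. Place as right child of 14.
Insert 58: 58 > 28 → go right; 58 < 75 → go left. Place as left child of 75.
Insert 11: 11 < 28 → go left; 11 < 14 → go left; 11 > 6 → go right. Place as right child of 6.
Insert 12: 12 < 28 → go left; 12 < 14 → go left; 12 > 6 → go right; 12 > 11 → go right. Place as right child of 11.
Insert 92: 92 > 28 → go right; 92 > 75 → go right; 92 < 99 → go left. Place as left child of 99.
Insert 7: 7 < 28 → go left; 7 < 14 → go left; 7 > 6 → go right; 7 < 11 → go left. Place as left child of 11.
Insert 115: 115 > 28 → go right; 115 > 75 → go right; 115 > 99 → go right. Place as right child of 99.
Insert 91: 91 > 28 → go right; 91 > 75 → go right; 91 < 99 → go left; 91 < 92 → go left. Place as left child of 92.
Insert 27: 27 < 28 → go left; 27 > 14 → go right; 27 > 25 → go right. Place as right child of 25.
Insert 114: 114 > 28 → go right; 114 > 75 → go right; 114 > 99 → go right; 114 < 115 → go left. Place as left child of 115.
Insert 86: 86 > 28 → go right; 86 > 75 → go right; 86 < 99 → go left; 86 < 92 → go left; 86 < 91 → go left. Place as left child of 91.
Insert 72: 72 > 28 → go right; 72 < 75 → go left; 72 > 58 → go right. Place as right child of 58.
Insert 49: 49 > 28 → go right; 49 < 75 → go left; 49 < 58 → go left. Place as left child of 58.
Insert 118: 118 > 28 → go right; 118 > 75 → go right; 118 > 99 → go right; 118 > 115 → go right. Place as right child of 115.
Insert 81: 81 > 28 → go right; 81 > 75 → go right; 81 < 99 → go left; 81 < 92 → go left; 81 < 91 → go left; 81 < 86 → go left. Place as left child of 86.
Insert 29: 29 > 28 → go right; 29 < 75 → go left; 29 < 58 → go left; 29 < 49 → go left. Place as left child of 49.
Insert 43: 43 > 28 → go right; 43 < 75 → go left; 43 < 58 → go left; 43 < 49 → go left; 43 > 29 → go right. Place as right child of 29.

7 12 27 43 72 81 114 118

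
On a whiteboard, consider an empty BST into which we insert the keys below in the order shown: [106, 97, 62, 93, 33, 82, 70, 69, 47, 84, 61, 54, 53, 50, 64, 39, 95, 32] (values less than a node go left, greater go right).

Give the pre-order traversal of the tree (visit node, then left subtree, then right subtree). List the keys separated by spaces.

Insert 106: tree is empty, so 106 becomes the root.
Insert 97: 97 < 106 → go left. Place as left child of 106.
Insert 62: 62 < 106 → go left; 62 < 97 → go left. Place as left child of 97.
Insert 93: 93 < 106 → go left; 93 < 97 → go left; 93 > 62 → go right. Place as right child of 62.
Insert 33: 33 < 106 → go left; 33 < 97 → go left; 33 < 62 → go left. Place as left child of 62.
Insert 82: 82 < 106 → go left; 82 < 97 → go left; 82 > 62 → go right; 82 < 93 → go left. Place as left child of 93.
Insert 70: 70 < 106 → go left; 70 < 97 → go left; 70 > 62 → go right; 70 < 93 → go left; 70 < 82 → go left. Place as left child of 82.
Insert 69: 69 < 106 → go left; 69 < 97 → go left; 69 > 62 → go right; 69 < 93 → go left; 69 < 82 → go left; 69 < 70 → go left. Place as left child of 70.
Insert 47: 47 < 106 → go left; 47 < 97 → go left; 47 < 62 → go left; 47 > 33 → go right. Place as right child of 33.
Insert 84: 84 < 106 → go left; 84 < 97 → go left; 84 > 62 → go right; 84 < 93 → go left; 84 > 82 → go right. Place as right child of 82.
Insert 61: 61 < 106 → go left; 61 < 97 → go left; 61 < 62 → go left; 61 > 33 → go right; 61 > 47 → go right. Place as right child of 47.
Insert 54: 54 < 106 → go left; 54 < 97 → go left; 54 < 62 → go left; 54 > 33 → go right; 54 > 47 → go right; 54 < 61 → go left. Place as left child of 61.
Insert 53: 53 < 106 → go left; 53 < 97 → go left; 53 < 62 → go left; 53 > 33 → go right; 53 > 47 → go right; 53 < 61 → go left; 53 < 54 → go left. Place as left child of 54.
Insert 50: 50 < 106 → go left; 50 < 97 → go left; 50 < 62 → go left; 50 > 33 → go right; 50 > 47 → go right; 50 < 61 → go left; 50 < 54 → go left; 50 < 53 → go left. Place as left child of 53.
Insert 64: 64 < 106 → go left; 64 < 97 → go left; 64 > 62 → go right; 64 < 93 → go left; 64 < 82 → go left; 64 < 70 → go left; 64 < 69 → go left. Place as left child of 69.
Insert 39: 39 < 106 → go left; 39 < 97 → go left; 39 < 62 → go left; 39 > 33 → go right; 39 < 47 → go left. Place as left child of 47.
Insert 95: 95 < 106 → go left; 95 < 97 → go left; 95 > 62 → go right; 95 > 93 → go right. Place as right child of 93.
Insert 32: 32 < 106 → go left; 32 < 97 → go left; 32 < 62 → go left; 32 < 33 → go left. Place as left child of 33.

106 97 62 33 32 47 39 61 54 53 50 93 82 70 69 64 84 95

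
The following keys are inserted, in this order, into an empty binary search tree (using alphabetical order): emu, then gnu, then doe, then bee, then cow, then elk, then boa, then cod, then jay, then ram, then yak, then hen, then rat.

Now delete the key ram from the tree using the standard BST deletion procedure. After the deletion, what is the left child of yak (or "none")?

rat

emu: root
gnu: right child of emu (depth 1)
doe: left child of emu (depth 1)
bee: left child of doe (depth 2)
cow: right child of bee (depth 3)
elk: right child of doe (depth 2)
boa: left child of cow (depth 4)
cod: right child of boa (depth 5)
jay: right child of gnu (depth 2)
ram: right child of jay (depth 3)
yak: right child of ram (depth 4)
hen: left child of jay (depth 3)
rat: left child of yak (depth 5)

Delete ram (at most one child — splice it out).
After deletion, yak's left child: rat.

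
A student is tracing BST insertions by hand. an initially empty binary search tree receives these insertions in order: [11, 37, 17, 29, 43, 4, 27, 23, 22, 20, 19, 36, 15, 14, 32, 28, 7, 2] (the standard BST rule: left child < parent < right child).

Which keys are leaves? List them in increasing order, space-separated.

2 7 14 19 28 32 43

Insert 11: tree is empty, so 11 becomes the root.
Insert 37: 37 > 11 → go right. Place as right child of 11.
Insert 17: 17 > 11 → go right; 17 < 37 → go left. Place as left child of 37.
Insert 29: 29 > 11 → go right; 29 < 37 → go left; 29 > 17 → go right. Place as right child of 17.
Insert 43: 43 > 11 → go right; 43 > 37 → go right. Place as right child of 37.
Insert 4: 4 < 11 → go left. Place as left child of 11.
Insert 27: 27 > 11 → go right; 27 < 37 → go left; 27 > 17 → go right; 27 < 29 → go left. Place as left child of 29.
Insert 23: 23 > 11 → go right; 23 < 37 → go left; 23 > 17 → go right; 23 < 29 → go left; 23 < 27 → go left. Place as left child of 27.
Insert 22: 22 > 11 → go right; 22 < 37 → go left; 22 > 17 → go right; 22 < 29 → go left; 22 < 27 → go left; 22 < 23 → go left. Place as left child of 23.
Insert 20: 20 > 11 → go right; 20 < 37 → go left; 20 > 17 → go right; 20 < 29 → go left; 20 < 27 → go left; 20 < 23 → go left; 20 < 22 → go left. Place as left child of 22.
Insert 19: 19 > 11 → go right; 19 < 37 → go left; 19 > 17 → go right; 19 < 29 → go left; 19 < 27 → go left; 19 < 23 → go left; 19 < 22 → go left; 19 < 20 → go left. Place as left child of 20.
Insert 36: 36 > 11 → go right; 36 < 37 → go left; 36 > 17 → go right; 36 > 29 → go right. Place as right child of 29.
Insert 15: 15 > 11 → go right; 15 < 37 → go left; 15 < 17 → go left. Place as left child of 17.
Insert 14: 14 > 11 → go right; 14 < 37 → go left; 14 < 17 → go left; 14 < 15 → go left. Place as left child of 15.
Insert 32: 32 > 11 → go right; 32 < 37 → go left; 32 > 17 → go right; 32 > 29 → go right; 32 < 36 → go left. Place as left child of 36.
Insert 28: 28 > 11 → go right; 28 < 37 → go left; 28 > 17 → go right; 28 < 29 → go left; 28 > 27 → go right. Place as right child of 27.
Insert 7: 7 < 11 → go left; 7 > 4 → go right. Place as right child of 4.
Insert 2: 2 < 11 → go left; 2 < 4 → go left. Place as left child of 4.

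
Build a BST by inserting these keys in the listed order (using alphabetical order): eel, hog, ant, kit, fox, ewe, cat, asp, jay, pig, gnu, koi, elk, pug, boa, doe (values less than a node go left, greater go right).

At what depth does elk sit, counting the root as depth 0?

4

Insert eel: tree is empty, so eel becomes the root.
Insert hog: hog > eel → go right. Place as right child of eel.
Insert ant: ant < eel → go left. Place as left child of eel.
Insert kit: kit > eel → go right; kit > hog → go right. Place as right child of hog.
Insert fox: fox > eel → go right; fox < hog → go left. Place as left child of hog.
Insert ewe: ewe > eel → go right; ewe < hog → go left; ewe < fox → go left. Place as left child of fox.
Insert cat: cat < eel → go left; cat > ant → go right. Place as right child of ant.
Insert asp: asp < eel → go left; asp > ant → go right; asp < cat → go left. Place as left child of cat.
Insert jay: jay > eel → go right; jay > hog → go right; jay < kit → go left. Place as left child of kit.
Insert pig: pig > eel → go right; pig > hog → go right; pig > kit → go right. Place as right child of kit.
Insert gnu: gnu > eel → go right; gnu < hog → go left; gnu > fox → go right. Place as right child of fox.
Insert koi: koi > eel → go right; koi > hog → go right; koi > kit → go right; koi < pig → go left. Place as left child of pig.
Insert elk: elk > eel → go right; elk < hog → go left; elk < fox → go left; elk < ewe → go left. Place as left child of ewe.
Insert pug: pug > eel → go right; pug > hog → go right; pug > kit → go right; pug > pig → go right. Place as right child of pig.
Insert boa: boa < eel → go left; boa > ant → go right; boa < cat → go left; boa > asp → go right. Place as right child of asp.
Insert doe: doe < eel → go left; doe > ant → go right; doe > cat → go right. Place as right child of cat.

Path to elk: eel → hog → fox → ewe → elk, which is 4 edges.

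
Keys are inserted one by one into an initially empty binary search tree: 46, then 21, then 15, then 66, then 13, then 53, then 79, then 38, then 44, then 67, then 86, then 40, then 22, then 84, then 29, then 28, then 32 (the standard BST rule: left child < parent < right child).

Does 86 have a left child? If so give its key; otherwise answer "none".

46: root
21: left child of 46 (depth 1)
15: left child of 21 (depth 2)
66: right child of 46 (depth 1)
13: left child of 15 (depth 3)
53: left child of 66 (depth 2)
79: right child of 66 (depth 2)
38: right child of 21 (depth 2)
44: right child of 38 (depth 3)
67: left child of 79 (depth 3)
86: right child of 79 (depth 3)
40: left child of 44 (depth 4)
22: left child of 38 (depth 3)
84: left child of 86 (depth 4)
29: right child of 22 (depth 4)
28: left child of 29 (depth 5)
32: right child of 29 (depth 5)

84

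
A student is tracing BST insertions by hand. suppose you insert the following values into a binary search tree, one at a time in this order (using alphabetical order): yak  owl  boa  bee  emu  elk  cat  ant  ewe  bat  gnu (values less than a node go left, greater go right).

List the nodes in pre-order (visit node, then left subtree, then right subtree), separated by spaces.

Resulting structure (node: left, right):
  yak: L=owl, R=–
  owl: L=boa, R=–
  boa: L=bee, R=emu
  bee: L=ant, R=–
  emu: L=elk, R=ewe
  elk: L=cat, R=–
  cat: L=–, R=–
  ant: L=–, R=bat
  ewe: L=–, R=gnu
  bat: L=–, R=–
  gnu: L=–, R=–

yak owl boa bee ant bat emu elk cat ewe gnu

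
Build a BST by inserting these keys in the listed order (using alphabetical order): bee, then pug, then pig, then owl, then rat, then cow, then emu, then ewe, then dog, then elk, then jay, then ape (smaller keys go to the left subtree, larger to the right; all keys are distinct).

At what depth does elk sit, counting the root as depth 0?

7

bee: root
pug: right child of bee (depth 1)
pig: left child of pug (depth 2)
owl: left child of pig (depth 3)
rat: right child of pug (depth 2)
cow: left child of owl (depth 4)
emu: right child of cow (depth 5)
ewe: right child of emu (depth 6)
dog: left child of emu (depth 6)
elk: right child of dog (depth 7)
jay: right child of ewe (depth 7)
ape: left child of bee (depth 1)

Path to elk: bee → pug → pig → owl → cow → emu → dog → elk, which is 7 edges.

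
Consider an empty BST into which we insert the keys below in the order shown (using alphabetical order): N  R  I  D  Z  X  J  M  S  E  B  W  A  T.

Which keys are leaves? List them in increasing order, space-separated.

A E M T

Insert N: tree is empty, so N becomes the root.
Insert R: R > N → go right. Place as right child of N.
Insert I: I < N → go left. Place as left child of N.
Insert D: D < N → go left; D < I → go left. Place as left child of I.
Insert Z: Z > N → go right; Z > R → go right. Place as right child of R.
Insert X: X > N → go right; X > R → go right; X < Z → go left. Place as left child of Z.
Insert J: J < N → go left; J > I → go right. Place as right child of I.
Insert M: M < N → go left; M > I → go right; M > J → go right. Place as right child of J.
Insert S: S > N → go right; S > R → go right; S < Z → go left; S < X → go left. Place as left child of X.
Insert E: E < N → go left; E < I → go left; E > D → go right. Place as right child of D.
Insert B: B < N → go left; B < I → go left; B < D → go left. Place as left child of D.
Insert W: W > N → go right; W > R → go right; W < Z → go left; W < X → go left; W > S → go right. Place as right child of S.
Insert A: A < N → go left; A < I → go left; A < D → go left; A < B → go left. Place as left child of B.
Insert T: T > N → go right; T > R → go right; T < Z → go left; T < X → go left; T > S → go right; T < W → go left. Place as left child of W.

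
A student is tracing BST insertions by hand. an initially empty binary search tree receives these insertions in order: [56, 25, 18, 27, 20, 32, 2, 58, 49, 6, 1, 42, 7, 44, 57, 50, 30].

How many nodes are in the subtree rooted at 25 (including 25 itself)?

14

56: root
25: left child of 56 (depth 1)
18: left child of 25 (depth 2)
27: right child of 25 (depth 2)
20: right child of 18 (depth 3)
32: right child of 27 (depth 3)
2: left child of 18 (depth 3)
58: right child of 56 (depth 1)
49: right child of 32 (depth 4)
6: right child of 2 (depth 4)
1: left child of 2 (depth 4)
42: left child of 49 (depth 5)
7: right child of 6 (depth 5)
44: right child of 42 (depth 6)
57: left child of 58 (depth 2)
50: right child of 49 (depth 5)
30: left child of 32 (depth 4)

Subtree rooted at 25 contains: 25, 18, 2, 1, 6, 7, 20, 27, 32, 30, 49, 42, 44, 50 — 14 nodes.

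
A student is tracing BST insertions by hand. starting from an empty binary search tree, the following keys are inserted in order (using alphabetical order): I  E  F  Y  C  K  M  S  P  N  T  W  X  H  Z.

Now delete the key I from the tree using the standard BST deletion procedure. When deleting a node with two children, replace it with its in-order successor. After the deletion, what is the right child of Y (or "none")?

Z

Resulting structure (node: left, right):
  I: L=E, R=Y
  E: L=C, R=F
  F: L=–, R=H
  Y: L=K, R=Z
  C: L=–, R=–
  K: L=–, R=M
  M: L=–, R=S
  S: L=P, R=T
  P: L=N, R=–
  N: L=–, R=–
  T: L=–, R=W
  W: L=–, R=X
  X: L=–, R=–
  H: L=–, R=–
  Z: L=–, R=–

Delete I (two children — replace with in-order successor).
After deletion, Y's right child: Z.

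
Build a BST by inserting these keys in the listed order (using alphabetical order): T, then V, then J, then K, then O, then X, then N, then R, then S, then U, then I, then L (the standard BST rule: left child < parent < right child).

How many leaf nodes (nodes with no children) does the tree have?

5

Resulting structure (node: left, right):
  T: L=J, R=V
  V: L=U, R=X
  J: L=I, R=K
  K: L=–, R=O
  O: L=N, R=R
  X: L=–, R=–
  N: L=L, R=–
  R: L=–, R=S
  S: L=–, R=–
  U: L=–, R=–
  I: L=–, R=–
  L: L=–, R=–

Leaves: I, L, S, U, X — 5 in total.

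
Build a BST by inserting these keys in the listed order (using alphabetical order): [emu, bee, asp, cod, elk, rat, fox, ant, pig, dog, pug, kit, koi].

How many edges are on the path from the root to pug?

emu: root
bee: left child of emu (depth 1)
asp: left child of bee (depth 2)
cod: right child of bee (depth 2)
elk: right child of cod (depth 3)
rat: right child of emu (depth 1)
fox: left child of rat (depth 2)
ant: left child of asp (depth 3)
pig: right child of fox (depth 3)
dog: left child of elk (depth 4)
pug: right child of pig (depth 4)
kit: left child of pig (depth 4)
koi: right child of kit (depth 5)

Path to pug: emu → rat → fox → pig → pug, which is 4 edges.

4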